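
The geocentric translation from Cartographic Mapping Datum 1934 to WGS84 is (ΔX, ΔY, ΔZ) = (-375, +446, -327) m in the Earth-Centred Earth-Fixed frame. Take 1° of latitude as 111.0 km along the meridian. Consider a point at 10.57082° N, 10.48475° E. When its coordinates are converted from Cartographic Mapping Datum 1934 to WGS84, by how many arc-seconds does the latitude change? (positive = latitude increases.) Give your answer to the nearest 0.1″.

Δφ = -8.7″

sin φ = 0.183451, cos φ = 0.983029, sin λ = 0.181974, cos λ = 0.983303.
North component: ΔN = −sin φ cos λ·ΔX − sin φ sin λ·ΔY + cos φ·ΔZ = −(0.183451)(0.983303)(-375) − (0.183451)(0.181974)(446) + (0.983029)(-327) = -268.69 m.
1° of latitude spans 111000 m, so Δφ = -268.69 / 111000 × 3600 = -8.714″.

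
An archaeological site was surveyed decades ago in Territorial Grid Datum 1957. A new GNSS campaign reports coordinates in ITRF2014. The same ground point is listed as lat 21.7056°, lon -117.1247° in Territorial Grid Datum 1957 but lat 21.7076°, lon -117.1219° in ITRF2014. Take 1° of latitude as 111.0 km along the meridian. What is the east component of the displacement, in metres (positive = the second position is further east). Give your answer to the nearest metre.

ΔE = 289 m

Δφ = 21.7076° − 21.7056° = +0.0020°; Δλ = -117.1219° − -117.1247° = +0.0028°.
ΔN = Δφ × 111000 = 222.0 m; ΔE = Δλ × 111000 × cos(21.7056°) = +0.0028 × 111000 × 0.929096 = 288.8 m.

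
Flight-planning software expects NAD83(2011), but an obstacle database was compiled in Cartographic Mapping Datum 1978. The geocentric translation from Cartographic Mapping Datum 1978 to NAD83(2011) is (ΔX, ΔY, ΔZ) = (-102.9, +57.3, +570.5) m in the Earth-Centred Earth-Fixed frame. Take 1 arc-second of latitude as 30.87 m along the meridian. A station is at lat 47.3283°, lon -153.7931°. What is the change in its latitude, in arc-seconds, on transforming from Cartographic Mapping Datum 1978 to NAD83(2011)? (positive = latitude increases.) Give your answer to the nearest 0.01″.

Δφ = 10.93″

sin φ = 0.735249, cos φ = 0.677797, sin λ = -0.441614, cos λ = -0.897205.
North component: ΔN = −sin φ cos λ·ΔX − sin φ sin λ·ΔY + cos φ·ΔZ = −(0.735249)(-0.897205)(-102.9) − (0.735249)(-0.441614)(57.3) + (0.677797)(570.5) = 337.41 m.
1° of latitude spans 3600 × 30.87 = 111132 m, so Δφ = 337.41 / 111132 × 3600 = 10.930″.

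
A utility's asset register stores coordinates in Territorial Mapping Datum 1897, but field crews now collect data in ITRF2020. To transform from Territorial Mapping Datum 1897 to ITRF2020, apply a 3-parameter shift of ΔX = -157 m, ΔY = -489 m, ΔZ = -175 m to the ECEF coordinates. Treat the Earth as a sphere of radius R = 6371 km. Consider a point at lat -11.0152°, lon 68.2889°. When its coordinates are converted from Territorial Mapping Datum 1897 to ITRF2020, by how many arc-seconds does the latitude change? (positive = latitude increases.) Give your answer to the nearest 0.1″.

sin φ = -0.191069, cos φ = 0.981577, sin λ = 0.929061, cos λ = 0.369927.
North component: ΔN = −sin φ cos λ·ΔX − sin φ sin λ·ΔY + cos φ·ΔZ = −(-0.191069)(0.369927)(-157) − (-0.191069)(0.929061)(-489) + (0.981577)(-175) = -269.68 m.
1° of latitude spans πR/180 = 111195 m, so Δφ = -269.68 / 111195 × 3600 = -8.731″.

Δφ = -8.7″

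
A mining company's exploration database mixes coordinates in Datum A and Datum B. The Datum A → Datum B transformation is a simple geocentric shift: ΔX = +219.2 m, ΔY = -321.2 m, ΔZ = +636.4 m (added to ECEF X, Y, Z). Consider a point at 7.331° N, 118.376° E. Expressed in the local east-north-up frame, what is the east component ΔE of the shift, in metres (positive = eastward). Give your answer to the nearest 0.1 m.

ΔE = -40.2 m

At φ = 7.331°, λ = 118.376°: sin φ = 0.127601, cos φ = 0.991826, sin λ = 0.879848, cos λ = -0.475256.
ΔE = −sin λ·ΔX + cos λ·ΔY = −(0.879848)·(219.2) + (-0.475256)·(-321.2) = -40.21 m.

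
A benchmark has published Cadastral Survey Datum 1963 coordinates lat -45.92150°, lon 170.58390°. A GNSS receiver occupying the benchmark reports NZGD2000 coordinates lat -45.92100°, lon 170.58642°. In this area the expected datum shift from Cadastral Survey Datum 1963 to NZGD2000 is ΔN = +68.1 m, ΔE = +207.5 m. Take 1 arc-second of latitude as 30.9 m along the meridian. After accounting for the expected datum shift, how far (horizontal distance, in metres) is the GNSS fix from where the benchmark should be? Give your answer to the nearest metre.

18 m

Observed coordinate differences: Δφ = +0.00050°, Δλ = +0.00252°.
Converting to metres (1° lat = 111240 m, cos φ = 0.695643): observed ΔN = 55.6 m, observed ΔE = 195.0 m.
Subtracting the expected shift leaves a residual of 55.6 − (68.1) = -12.5 m north and 195.0 − (207.5) = -12.5 m east.
Residual distance = √((-12.5)² + (-12.5)²) = 17.7 m.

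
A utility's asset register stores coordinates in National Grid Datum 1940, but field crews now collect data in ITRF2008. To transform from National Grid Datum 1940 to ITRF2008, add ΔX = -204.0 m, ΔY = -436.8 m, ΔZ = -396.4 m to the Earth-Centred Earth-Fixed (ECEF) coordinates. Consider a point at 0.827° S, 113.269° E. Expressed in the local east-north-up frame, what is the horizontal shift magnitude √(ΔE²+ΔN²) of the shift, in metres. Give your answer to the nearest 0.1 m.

538.9 m

At φ = -0.827°, λ = 113.269°: sin φ = -0.014433, cos φ = 0.999896, sin λ = 0.918660, cos λ = -0.395049.
ΔE = −sin λ·ΔX + cos λ·ΔY = −(0.918660)·(-204.0) + (-0.395049)·(-436.8) = 359.96 m.
ΔN = −sin φ cos λ·ΔX − sin φ sin λ·ΔY + cos φ·ΔZ = −(-0.014433)(-0.395049)(-204.0) − (-0.014433)(0.918660)(-436.8) + (0.999896)(-396.4) = -400.99 m.
Horizontal magnitude = √(ΔE² + ΔN²) = √(359.96² + (-400.99)²) = 538.86 m.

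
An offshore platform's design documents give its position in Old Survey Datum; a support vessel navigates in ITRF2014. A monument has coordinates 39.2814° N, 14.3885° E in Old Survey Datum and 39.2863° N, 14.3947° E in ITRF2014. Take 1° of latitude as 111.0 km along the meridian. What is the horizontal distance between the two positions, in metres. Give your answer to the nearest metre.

Δφ = 39.2863° − 39.2814° = +0.0049°; Δλ = 14.3947° − 14.3885° = +0.0062°.
ΔN = Δφ × 111000 = 543.9 m; ΔE = Δλ × 111000 × cos(39.2814°) = +0.0062 × 111000 × 0.774046 = 532.7 m.
Distance = √(ΔE² + ΔN²) = √(532.7² + 543.9²) = 761.3 m.

761 m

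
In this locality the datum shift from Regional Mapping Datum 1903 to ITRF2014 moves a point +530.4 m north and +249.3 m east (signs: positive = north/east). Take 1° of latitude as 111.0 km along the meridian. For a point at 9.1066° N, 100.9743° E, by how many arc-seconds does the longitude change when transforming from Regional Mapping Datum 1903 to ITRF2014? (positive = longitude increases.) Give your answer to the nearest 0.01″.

Δλ = 8.19″

At latitude 9.1066°, cos φ = 0.987396.
1° of longitude at this latitude = 111.0 × cos φ = 109.60 km, so Δλ = 249.3 / 109600.9 = 0.0022746° = 8.189″.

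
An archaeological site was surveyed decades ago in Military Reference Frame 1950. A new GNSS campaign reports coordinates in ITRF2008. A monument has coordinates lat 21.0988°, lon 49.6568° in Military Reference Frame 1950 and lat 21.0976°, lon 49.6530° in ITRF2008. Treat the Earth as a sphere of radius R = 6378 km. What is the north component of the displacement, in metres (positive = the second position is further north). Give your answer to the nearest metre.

ΔN = -134 m

Δφ = 21.0976° − 21.0988° = -0.0012°; Δλ = 49.6530° − 49.6568° = -0.0038°.
1° along a meridian = πR/180 = 111317 m.
ΔN = Δφ × 111317 = -133.6 m; ΔE = Δλ × 111317 × cos(21.0988°) = -0.0038 × 111317 × 0.932961 = -394.6 m.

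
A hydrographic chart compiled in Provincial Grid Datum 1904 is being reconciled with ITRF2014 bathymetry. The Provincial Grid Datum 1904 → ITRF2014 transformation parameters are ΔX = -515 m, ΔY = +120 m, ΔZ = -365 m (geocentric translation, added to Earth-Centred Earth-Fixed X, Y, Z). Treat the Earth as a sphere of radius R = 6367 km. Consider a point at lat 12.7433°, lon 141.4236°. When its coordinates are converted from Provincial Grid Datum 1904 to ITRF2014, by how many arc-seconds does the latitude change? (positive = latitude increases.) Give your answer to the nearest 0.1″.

Δφ = -14.9″

sin φ = 0.220583, cos φ = 0.975368, sin λ = 0.623558, cos λ = -0.781777.
North component: ΔN = −sin φ cos λ·ΔX − sin φ sin λ·ΔY + cos φ·ΔZ = −(0.220583)(-0.781777)(-515) − (0.220583)(0.623558)(120) + (0.975368)(-365) = -461.33 m.
1° of latitude spans πR/180 = 111125 m, so Δφ = -461.33 / 111125 × 3600 = -14.945″.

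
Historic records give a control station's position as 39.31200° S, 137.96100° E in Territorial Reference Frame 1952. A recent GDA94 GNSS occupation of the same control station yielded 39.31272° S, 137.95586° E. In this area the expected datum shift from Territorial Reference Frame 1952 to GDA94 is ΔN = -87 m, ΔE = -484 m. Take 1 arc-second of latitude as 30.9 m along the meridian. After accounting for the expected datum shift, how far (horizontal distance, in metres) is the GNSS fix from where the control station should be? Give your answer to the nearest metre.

Observed coordinate differences: Δφ = -0.00072°, Δλ = -0.00514°.
Converting to metres (1° lat = 111240 m, cos φ = 0.773708): observed ΔN = -80.1 m, observed ΔE = -442.4 m.
Subtracting the expected shift leaves a residual of -80.1 − (-87) = 6.9 m north and -442.4 − (-484) = 41.6 m east.
Residual distance = √(6.9² + 41.6²) = 42.2 m.

42 m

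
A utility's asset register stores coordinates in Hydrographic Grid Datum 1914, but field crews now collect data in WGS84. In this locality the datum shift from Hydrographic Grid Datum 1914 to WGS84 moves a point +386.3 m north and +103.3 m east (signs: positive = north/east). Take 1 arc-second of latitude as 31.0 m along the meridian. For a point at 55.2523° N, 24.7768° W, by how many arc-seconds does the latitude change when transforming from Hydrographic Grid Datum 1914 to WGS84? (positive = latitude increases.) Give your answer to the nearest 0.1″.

1″ of latitude = 31.00 m, so Δφ = 386.3 / 31.00 = 12.461″.

Δφ = 12.5″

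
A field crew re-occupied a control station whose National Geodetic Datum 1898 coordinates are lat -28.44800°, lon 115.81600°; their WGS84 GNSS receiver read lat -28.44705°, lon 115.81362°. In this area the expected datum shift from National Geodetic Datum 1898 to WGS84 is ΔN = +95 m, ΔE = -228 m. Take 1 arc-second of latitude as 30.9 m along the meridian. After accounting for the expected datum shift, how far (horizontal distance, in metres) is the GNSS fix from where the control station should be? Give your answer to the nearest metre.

12 m

Observed coordinate differences: Δφ = +0.00095°, Δλ = -0.00238°.
Converting to metres (1° lat = 111240 m, cos φ = 0.879250): observed ΔN = 105.7 m, observed ΔE = -232.8 m.
Subtracting the expected shift leaves a residual of 105.7 − (95) = 10.7 m north and -232.8 − (-228) = -4.8 m east.
Residual distance = √(10.7² + (-4.8)²) = 11.7 m.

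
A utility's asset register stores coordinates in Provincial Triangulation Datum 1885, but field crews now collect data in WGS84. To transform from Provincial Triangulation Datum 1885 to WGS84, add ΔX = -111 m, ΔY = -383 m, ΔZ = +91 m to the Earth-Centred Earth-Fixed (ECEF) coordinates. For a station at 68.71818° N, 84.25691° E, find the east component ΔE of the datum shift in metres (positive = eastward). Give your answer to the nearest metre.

At φ = 68.71818°, λ = 84.25691°: sin φ = 0.931806, cos φ = 0.362956, sin λ = 0.994981, cos λ = 0.100068.
ΔE = −sin λ·ΔX + cos λ·ΔY = −(0.994981)·(-111) + (0.100068)·(-383) = 72.12 m.

ΔE = 72 m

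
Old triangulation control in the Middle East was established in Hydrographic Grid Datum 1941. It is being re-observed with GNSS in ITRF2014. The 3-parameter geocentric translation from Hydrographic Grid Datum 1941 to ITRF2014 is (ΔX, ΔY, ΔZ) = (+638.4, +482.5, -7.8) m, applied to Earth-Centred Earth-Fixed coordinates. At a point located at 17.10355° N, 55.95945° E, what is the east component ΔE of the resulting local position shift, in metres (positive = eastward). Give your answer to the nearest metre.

The local east axis at (φ, λ) is (−sin λ, cos λ, 0), so ΔE = −sin(55.95945°)·638.4 + cos(55.95945°)·482.5 = -258.91 m.

ΔE = -259 m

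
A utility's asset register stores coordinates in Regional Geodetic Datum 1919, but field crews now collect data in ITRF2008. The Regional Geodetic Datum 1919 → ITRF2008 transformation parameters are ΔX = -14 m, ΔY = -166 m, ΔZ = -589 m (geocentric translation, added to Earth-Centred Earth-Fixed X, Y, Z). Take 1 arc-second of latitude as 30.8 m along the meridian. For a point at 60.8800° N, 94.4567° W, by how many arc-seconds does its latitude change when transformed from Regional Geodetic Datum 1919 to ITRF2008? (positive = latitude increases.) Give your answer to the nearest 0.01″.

sin φ = 0.873602, cos φ = 0.486640, sin λ = -0.996976, cos λ = -0.077706.
North component: ΔN = −sin φ cos λ·ΔX − sin φ sin λ·ΔY + cos φ·ΔZ = −(0.873602)(-0.077706)(-14) − (0.873602)(-0.996976)(-166) + (0.486640)(-589) = -432.16 m.
1° of latitude spans 3600 × 30.80 = 110880 m, so Δφ = -432.16 / 110880 × 3600 = -14.031″.

Δφ = -14.03″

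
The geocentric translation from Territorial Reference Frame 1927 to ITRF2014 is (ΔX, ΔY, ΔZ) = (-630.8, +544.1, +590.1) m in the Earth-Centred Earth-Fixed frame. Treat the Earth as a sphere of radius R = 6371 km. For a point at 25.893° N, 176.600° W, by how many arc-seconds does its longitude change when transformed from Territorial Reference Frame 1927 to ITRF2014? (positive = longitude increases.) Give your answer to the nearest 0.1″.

sin φ = 0.436692, cos φ = 0.899611, sin λ = -0.059306, cos λ = -0.998240.
East component: ΔE = −sin λ·ΔX + cos λ·ΔY = −(-0.059306)(-630.8) + (-0.998240)(544.1) = -580.55 m.
1° of latitude spans πR/180 = 111195 m; at latitude φ, 1° of longitude spans that × cos φ = 100032.2 m, so Δλ = -580.55 / 100032.2 × 3600 = -20.893″.

Δλ = -20.9″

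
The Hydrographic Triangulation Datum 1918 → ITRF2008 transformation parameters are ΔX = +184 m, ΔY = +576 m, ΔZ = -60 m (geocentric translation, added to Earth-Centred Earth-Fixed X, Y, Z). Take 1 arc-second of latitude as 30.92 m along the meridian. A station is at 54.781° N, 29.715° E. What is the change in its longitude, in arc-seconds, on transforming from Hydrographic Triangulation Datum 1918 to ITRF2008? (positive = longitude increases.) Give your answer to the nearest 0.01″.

sin φ = 0.816954, cos φ = 0.576703, sin λ = 0.495686, cos λ = 0.868502.
East component: ΔE = −sin λ·ΔX + cos λ·ΔY = −(0.495686)(184) + (0.868502)(576) = 409.05 m.
1° of latitude spans 3600 × 30.92 = 111312 m; at latitude φ, 1° of longitude spans that × cos φ = 64194.0 m, so Δλ = 409.05 / 64194.0 × 3600 = 22.940″.

Δλ = 22.94″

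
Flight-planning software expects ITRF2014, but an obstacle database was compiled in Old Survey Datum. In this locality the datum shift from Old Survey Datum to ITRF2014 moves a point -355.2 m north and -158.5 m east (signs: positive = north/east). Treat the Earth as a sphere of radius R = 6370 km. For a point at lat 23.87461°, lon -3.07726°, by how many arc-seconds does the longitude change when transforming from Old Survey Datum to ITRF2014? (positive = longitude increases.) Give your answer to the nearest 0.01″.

Δλ = -5.61″

At latitude 23.87461°, cos φ = 0.914433.
One radian of longitude at latitude φ spans R cos φ, so Δλ = ΔE / (R cos φ) = -158.5 / (6370000 × 0.914433) = -2.7211e-05 rad = -5.613″.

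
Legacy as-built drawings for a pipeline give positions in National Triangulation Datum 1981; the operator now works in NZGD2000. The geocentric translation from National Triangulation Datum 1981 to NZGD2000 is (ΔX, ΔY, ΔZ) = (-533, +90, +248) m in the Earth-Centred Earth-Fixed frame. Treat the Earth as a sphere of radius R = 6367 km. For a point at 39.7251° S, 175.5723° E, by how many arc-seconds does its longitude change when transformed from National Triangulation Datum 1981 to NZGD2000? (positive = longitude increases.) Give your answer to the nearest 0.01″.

sin φ = -0.639105, cos φ = 0.769120, sin λ = 0.077201, cos λ = -0.997016.
East component: ΔE = −sin λ·ΔX + cos λ·ΔY = −(0.077201)(-533) + (-0.997016)(90) = -48.58 m.
1° of latitude spans πR/180 = 111125 m; at latitude φ, 1° of longitude spans that × cos φ = 85468.5 m, so Δλ = -48.58 / 85468.5 × 3600 = -2.046″.

Δλ = -2.05″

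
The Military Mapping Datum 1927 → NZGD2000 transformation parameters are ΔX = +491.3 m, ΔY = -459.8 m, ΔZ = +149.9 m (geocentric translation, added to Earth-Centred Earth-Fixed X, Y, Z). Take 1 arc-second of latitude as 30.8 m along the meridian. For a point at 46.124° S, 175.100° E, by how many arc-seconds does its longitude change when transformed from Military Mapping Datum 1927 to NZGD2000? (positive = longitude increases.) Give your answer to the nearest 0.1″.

sin φ = -0.720841, cos φ = 0.693100, sin λ = 0.085417, cos λ = -0.996345.
East component: ΔE = −sin λ·ΔX + cos λ·ΔY = −(0.085417)(491.3) + (-0.996345)(-459.8) = 416.15 m.
1° of latitude spans 3600 × 30.80 = 110880 m; at latitude φ, 1° of longitude spans that × cos φ = 76850.9 m, so Δλ = 416.15 / 76850.9 × 3600 = 19.494″.

Δλ = 19.5″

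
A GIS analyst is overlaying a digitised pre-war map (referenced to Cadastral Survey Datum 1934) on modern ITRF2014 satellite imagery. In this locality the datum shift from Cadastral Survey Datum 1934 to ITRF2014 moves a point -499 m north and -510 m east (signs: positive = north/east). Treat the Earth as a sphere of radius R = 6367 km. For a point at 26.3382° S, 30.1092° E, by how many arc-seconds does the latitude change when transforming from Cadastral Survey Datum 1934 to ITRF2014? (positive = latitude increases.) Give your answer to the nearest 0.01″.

Δφ = -16.17″

On a sphere of radius R, 1 rad of latitude = R, so Δφ = ΔN / R = -499.0 / 6367000 = -7.8373e-05 rad = -16.166″.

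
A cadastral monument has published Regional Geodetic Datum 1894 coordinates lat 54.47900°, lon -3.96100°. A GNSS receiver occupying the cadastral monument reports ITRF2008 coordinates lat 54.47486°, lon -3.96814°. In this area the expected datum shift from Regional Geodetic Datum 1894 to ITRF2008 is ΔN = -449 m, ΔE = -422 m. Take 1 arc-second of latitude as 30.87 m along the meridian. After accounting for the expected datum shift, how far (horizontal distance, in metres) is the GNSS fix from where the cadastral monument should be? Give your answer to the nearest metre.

41 m

Observed coordinate differences: Δφ = -0.00414°, Δλ = -0.00714°.
Converting to metres (1° lat = 111132 m, cos φ = 0.581001): observed ΔN = -460.1 m, observed ΔE = -461.0 m.
Subtracting the expected shift leaves a residual of -460.1 − (-449) = -11.1 m north and -461.0 − (-422) = -39.0 m east.
Residual distance = √((-11.1)² + (-39.0)²) = 40.6 m.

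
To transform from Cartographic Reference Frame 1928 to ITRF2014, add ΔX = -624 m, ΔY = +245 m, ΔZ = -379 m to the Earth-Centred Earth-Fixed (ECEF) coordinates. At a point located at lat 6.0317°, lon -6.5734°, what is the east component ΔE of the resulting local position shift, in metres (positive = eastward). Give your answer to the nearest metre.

ΔE = 172 m

At φ = 6.0317°, λ = -6.5734°: sin φ = 0.105079, cos φ = 0.994464, sin λ = -0.114476, cos λ = 0.993426.
ΔE = −sin λ·ΔX + cos λ·ΔY = −(-0.114476)·(-624) + (0.993426)·(245) = 171.96 m.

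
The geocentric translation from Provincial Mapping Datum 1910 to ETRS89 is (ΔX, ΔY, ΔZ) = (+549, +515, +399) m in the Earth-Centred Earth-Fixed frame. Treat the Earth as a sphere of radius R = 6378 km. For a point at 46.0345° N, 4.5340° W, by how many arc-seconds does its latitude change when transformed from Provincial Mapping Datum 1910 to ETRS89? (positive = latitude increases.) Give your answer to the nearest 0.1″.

sin φ = 0.719758, cos φ = 0.694225, sin λ = -0.079051, cos λ = 0.996871.
North component: ΔN = −sin φ cos λ·ΔX − sin φ sin λ·ΔY + cos φ·ΔZ = −(0.719758)(0.996871)(549) − (0.719758)(-0.079051)(515) + (0.694225)(399) = -87.61 m.
1° of latitude spans πR/180 = 111317 m, so Δφ = -87.61 / 111317 × 3600 = -2.833″.

Δφ = -2.8″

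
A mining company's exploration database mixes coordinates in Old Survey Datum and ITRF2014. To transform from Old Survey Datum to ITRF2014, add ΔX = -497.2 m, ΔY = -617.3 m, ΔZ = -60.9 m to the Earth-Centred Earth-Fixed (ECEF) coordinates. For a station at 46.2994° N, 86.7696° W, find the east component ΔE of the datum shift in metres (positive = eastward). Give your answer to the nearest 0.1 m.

At φ = 46.2994°, λ = -86.7696°: sin φ = 0.722960, cos φ = 0.690890, sin λ = -0.998411, cos λ = 0.056351.
ΔE = −sin λ·ΔX + cos λ·ΔY = −(-0.998411)·(-497.2) + (0.056351)·(-617.3) = -531.20 m.

ΔE = -531.2 m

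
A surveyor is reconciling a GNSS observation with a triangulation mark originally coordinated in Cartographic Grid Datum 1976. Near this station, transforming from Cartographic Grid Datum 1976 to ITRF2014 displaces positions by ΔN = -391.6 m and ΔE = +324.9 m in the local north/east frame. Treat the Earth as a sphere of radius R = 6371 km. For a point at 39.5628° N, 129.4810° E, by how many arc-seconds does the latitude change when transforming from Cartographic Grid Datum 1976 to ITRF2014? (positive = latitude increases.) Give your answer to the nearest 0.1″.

Δφ = -12.7″

On a sphere of radius R, 1 rad of latitude = R, so Δφ = ΔN / R = -391.6 / 6371000 = -6.1466e-05 rad = -12.678″.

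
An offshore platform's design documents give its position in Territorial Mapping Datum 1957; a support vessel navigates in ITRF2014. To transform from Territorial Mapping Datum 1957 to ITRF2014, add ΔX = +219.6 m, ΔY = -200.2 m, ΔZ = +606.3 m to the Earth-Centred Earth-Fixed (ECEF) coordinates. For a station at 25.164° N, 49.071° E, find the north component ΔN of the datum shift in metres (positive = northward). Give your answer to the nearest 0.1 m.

ΔN = 551.9 m

At φ = 25.164°, λ = 49.071°: sin φ = 0.425211, cos φ = 0.905094, sin λ = 0.755522, cos λ = 0.655123.
ΔN = −sin φ cos λ·ΔX − sin φ sin λ·ΔY + cos φ·ΔZ = −(0.425211)(0.655123)(219.6) − (0.425211)(0.755522)(-200.2) + (0.905094)(606.3) = 551.90 m.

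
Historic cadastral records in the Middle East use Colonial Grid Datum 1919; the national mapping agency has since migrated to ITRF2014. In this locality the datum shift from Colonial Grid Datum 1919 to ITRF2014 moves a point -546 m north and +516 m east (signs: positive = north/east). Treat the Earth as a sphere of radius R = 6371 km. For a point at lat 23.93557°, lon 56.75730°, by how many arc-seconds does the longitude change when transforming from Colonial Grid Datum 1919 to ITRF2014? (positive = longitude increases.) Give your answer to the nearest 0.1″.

At latitude 23.93557°, cos φ = 0.914002.
One radian of longitude at latitude φ spans R cos φ, so Δλ = ΔE / (R cos φ) = 516.0 / (6371000 × 0.914002) = 8.8612e-05 rad = 18.278″.

Δλ = 18.3″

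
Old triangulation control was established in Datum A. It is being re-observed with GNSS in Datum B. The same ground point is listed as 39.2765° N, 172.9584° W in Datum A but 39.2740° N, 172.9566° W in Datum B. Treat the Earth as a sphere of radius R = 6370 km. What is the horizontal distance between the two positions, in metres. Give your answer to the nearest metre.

318 m

Δφ = 39.2740° − 39.2765° = -0.0025°; Δλ = -172.9566° − -172.9584° = +0.0018°.
1° along a meridian = πR/180 = 111177 m.
ΔN = Δφ × 111177 = -277.9 m; ΔE = Δλ × 111177 × cos(39.2765°) = +0.0018 × 111177 × 0.774100 = 154.9 m.
Distance = √(ΔE² + ΔN²) = √(154.9² + (-277.9)²) = 318.2 m.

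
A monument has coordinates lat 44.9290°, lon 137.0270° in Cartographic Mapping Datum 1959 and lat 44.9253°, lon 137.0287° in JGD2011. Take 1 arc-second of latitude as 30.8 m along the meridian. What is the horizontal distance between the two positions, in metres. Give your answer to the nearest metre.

Δφ = 44.9253° − 44.9290° = -0.0037°; Δλ = 137.0287° − 137.0270° = +0.0017°.
1° of latitude = 3600 × 30.80 = 110880 m.
ΔN = Δφ × 110880 = -410.3 m; ΔE = Δλ × 110880 × cos(44.9290°) = +0.0017 × 110880 × 0.707982 = 133.5 m.
Distance = √(ΔE² + ΔN²) = √(133.5² + (-410.3)²) = 431.4 m.

431 m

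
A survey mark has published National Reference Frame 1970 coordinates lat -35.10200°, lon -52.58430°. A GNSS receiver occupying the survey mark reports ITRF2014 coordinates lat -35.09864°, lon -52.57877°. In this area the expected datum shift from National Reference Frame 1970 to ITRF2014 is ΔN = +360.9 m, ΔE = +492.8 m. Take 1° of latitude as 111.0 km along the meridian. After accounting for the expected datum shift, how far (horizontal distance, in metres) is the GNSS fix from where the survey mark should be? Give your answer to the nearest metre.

Observed coordinate differences: Δφ = +0.00336°, Δλ = +0.00553°.
Converting to metres (1° lat = 111000 m, cos φ = 0.818130): observed ΔN = 373.0 m, observed ΔE = 502.2 m.
Subtracting the expected shift leaves a residual of 373.0 − (360.9) = 12.1 m north and 502.2 − (492.8) = 9.4 m east.
Residual distance = √(12.1² + 9.4²) = 15.3 m.

15 m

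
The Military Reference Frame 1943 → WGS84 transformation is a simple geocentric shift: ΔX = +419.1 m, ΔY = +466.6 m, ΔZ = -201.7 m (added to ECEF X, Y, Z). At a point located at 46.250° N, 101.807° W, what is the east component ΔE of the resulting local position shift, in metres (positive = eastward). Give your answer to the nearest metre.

ΔE = 315 m

The local east axis at (φ, λ) is (−sin λ, cos λ, 0), so ΔE = −sin(-101.807°)·419.1 + cos(-101.807°)·466.6 = 314.76 m.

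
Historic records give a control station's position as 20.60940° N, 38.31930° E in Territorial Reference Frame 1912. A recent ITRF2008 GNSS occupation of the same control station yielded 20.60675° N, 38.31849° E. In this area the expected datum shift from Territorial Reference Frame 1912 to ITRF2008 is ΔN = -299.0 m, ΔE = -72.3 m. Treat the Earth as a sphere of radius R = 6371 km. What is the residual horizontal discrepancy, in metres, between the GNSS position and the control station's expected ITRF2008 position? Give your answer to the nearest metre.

13 m

Observed coordinate differences: Δφ = -0.00265°, Δλ = -0.00081°.
Converting to metres (1° lat = 111195 m, cos φ = 0.936002): observed ΔN = -294.7 m, observed ΔE = -84.3 m.
Subtracting the expected shift leaves a residual of -294.7 − (-299.0) = 4.3 m north and -84.3 − (-72.3) = -12.0 m east.
Residual distance = √(4.3² + (-12.0)²) = 12.8 m.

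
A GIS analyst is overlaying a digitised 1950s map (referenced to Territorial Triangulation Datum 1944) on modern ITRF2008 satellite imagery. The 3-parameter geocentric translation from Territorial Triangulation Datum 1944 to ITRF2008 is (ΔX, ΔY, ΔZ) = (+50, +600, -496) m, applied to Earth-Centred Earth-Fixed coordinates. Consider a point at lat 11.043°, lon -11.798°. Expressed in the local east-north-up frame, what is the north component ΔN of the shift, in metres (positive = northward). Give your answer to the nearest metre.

The local north axis is (−sin φ cos λ, −sin φ sin λ, cos φ), giving ΔN = -9.375 + 23.498 − 486.816 = -472.69 m.

ΔN = -473 m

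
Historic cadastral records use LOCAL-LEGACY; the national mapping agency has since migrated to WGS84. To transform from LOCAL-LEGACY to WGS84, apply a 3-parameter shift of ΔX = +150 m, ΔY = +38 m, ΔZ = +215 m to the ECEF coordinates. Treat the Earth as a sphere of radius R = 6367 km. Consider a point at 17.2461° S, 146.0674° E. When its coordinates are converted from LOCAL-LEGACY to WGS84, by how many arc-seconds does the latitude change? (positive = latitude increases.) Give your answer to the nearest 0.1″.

sin φ = -0.296477, cos φ = 0.955040, sin λ = 0.558217, cos λ = -0.829695.
North component: ΔN = −sin φ cos λ·ΔX − sin φ sin λ·ΔY + cos φ·ΔZ = −(-0.296477)(-0.829695)(150) − (-0.296477)(0.558217)(38) + (0.955040)(215) = 174.72 m.
1° of latitude spans πR/180 = 111125 m, so Δφ = 174.72 / 111125 × 3600 = 5.660″.

Δφ = 5.7″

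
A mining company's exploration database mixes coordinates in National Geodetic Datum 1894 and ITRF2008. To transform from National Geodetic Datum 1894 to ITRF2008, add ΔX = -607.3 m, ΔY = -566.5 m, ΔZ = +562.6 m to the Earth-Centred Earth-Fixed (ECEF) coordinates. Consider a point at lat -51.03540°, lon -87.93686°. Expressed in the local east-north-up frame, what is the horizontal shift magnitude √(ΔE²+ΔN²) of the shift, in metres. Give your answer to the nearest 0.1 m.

998.6 m

At φ = -51.03540°, λ = -87.93686°: sin φ = -0.777535, cos φ = 0.628840, sin λ = -0.999352, cos λ = 0.036001.
ΔE = −sin λ·ΔX + cos λ·ΔY = −(-0.999352)·(-607.3) + (0.036001)·(-566.5) = -627.30 m.
ΔN = −sin φ cos λ·ΔX − sin φ sin λ·ΔY + cos φ·ΔZ = −(-0.777535)(0.036001)(-607.3) − (-0.777535)(-0.999352)(-566.5) + (0.628840)(562.6) = 776.97 m.
Horizontal magnitude = √(ΔE² + ΔN²) = √((-627.30)² + 776.97²) = 998.60 m.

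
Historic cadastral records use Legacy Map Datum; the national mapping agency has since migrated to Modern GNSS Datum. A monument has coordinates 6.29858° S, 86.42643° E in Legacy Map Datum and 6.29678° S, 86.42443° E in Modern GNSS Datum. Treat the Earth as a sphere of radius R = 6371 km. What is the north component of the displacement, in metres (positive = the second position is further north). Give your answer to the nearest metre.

Δφ = -6.29678° − -6.29858° = +0.00180°; Δλ = 86.42443° − 86.42643° = -0.00200°.
1° along a meridian = πR/180 = 111195 m.
ΔN = Δφ × 111195 = 200.2 m; ΔE = Δλ × 111195 × cos(-6.29858°) = -0.00200 × 111195 × 0.993964 = -221.0 m.

ΔN = 200 m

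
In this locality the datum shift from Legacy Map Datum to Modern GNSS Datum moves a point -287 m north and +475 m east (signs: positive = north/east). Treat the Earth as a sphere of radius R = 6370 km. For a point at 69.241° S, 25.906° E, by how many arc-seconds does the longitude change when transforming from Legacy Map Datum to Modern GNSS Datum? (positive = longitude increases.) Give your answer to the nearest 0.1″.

At latitude -69.241°, cos φ = 0.354438.
One radian of longitude at latitude φ spans R cos φ, so Δλ = ΔE / (R cos φ) = 475.0 / (6370000 × 0.354438) = 2.1038e-04 rad = 43.395″.

Δλ = 43.4″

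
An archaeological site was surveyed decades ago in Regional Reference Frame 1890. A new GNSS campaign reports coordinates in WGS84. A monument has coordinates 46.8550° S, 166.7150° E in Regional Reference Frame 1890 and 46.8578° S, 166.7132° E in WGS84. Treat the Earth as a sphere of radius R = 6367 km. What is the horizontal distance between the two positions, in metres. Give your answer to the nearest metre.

340 m

Δφ = -46.8578° − -46.8550° = -0.0028°; Δλ = 166.7132° − 166.7150° = -0.0018°.
1° along a meridian = πR/180 = 111125 m.
ΔN = Δφ × 111125 = -311.2 m; ΔE = Δλ × 111125 × cos(-46.8550°) = -0.0018 × 111125 × 0.683847 = -136.8 m.
Distance = √(ΔE² + ΔN²) = √((-136.8)² + (-311.2)²) = 339.9 m.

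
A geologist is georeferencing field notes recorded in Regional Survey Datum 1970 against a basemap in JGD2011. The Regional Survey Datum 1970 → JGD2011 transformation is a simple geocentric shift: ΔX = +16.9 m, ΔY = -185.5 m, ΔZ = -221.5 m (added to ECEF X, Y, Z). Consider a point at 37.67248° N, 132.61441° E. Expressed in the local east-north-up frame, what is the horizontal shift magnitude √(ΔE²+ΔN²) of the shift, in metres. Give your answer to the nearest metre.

At φ = 37.67248°, λ = 132.61441°: sin φ = 0.611147, cos φ = 0.791517, sin λ = 0.735927, cos λ = -0.677061.
ΔE = −sin λ·ΔX + cos λ·ΔY = −(0.735927)·(16.9) + (-0.677061)·(-185.5) = 113.16 m.
ΔN = −sin φ cos λ·ΔX − sin φ sin λ·ΔY + cos φ·ΔZ = −(0.611147)(-0.677061)(16.9) − (0.611147)(0.735927)(-185.5) + (0.791517)(-221.5) = -84.90 m.
Horizontal magnitude = √(ΔE² + ΔN²) = √(113.16² + (-84.90)²) = 141.46 m.

141 m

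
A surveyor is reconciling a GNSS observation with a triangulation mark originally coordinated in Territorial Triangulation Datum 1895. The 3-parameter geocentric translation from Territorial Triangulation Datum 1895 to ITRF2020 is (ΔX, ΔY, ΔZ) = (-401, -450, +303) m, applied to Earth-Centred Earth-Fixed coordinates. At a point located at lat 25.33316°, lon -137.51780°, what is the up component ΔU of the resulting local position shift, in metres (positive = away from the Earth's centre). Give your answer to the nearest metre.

At φ = 25.33316°, λ = -137.51780°: sin φ = 0.427881, cos φ = 0.903835, sin λ = -0.675361, cos λ = -0.737487.
ΔU = cos φ cos λ·ΔX + cos φ sin λ·ΔY + sin φ·ΔZ = (0.903835)(-0.737487)(-401) + (0.903835)(-0.675361)(-450) + (0.427881)(303) = 671.63 m.

ΔU = 672 m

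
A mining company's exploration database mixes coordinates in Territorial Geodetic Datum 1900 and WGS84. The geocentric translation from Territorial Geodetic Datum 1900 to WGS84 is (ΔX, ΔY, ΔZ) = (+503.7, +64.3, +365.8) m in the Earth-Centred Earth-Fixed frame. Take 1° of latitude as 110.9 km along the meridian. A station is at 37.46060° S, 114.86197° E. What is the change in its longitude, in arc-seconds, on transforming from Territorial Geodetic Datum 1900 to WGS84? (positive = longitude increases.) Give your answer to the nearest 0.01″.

sin φ = -0.608216, cos φ = 0.793772, sin λ = 0.907323, cos λ = -0.420434.
East component: ΔE = −sin λ·ΔX + cos λ·ΔY = −(0.907323)(503.7) + (-0.420434)(64.3) = -484.05 m.
1° of latitude spans 110900 m; at latitude φ, 1° of longitude spans that × cos φ = 88029.3 m, so Δλ = -484.05 / 88029.3 × 3600 = -19.796″.

Δλ = -19.80″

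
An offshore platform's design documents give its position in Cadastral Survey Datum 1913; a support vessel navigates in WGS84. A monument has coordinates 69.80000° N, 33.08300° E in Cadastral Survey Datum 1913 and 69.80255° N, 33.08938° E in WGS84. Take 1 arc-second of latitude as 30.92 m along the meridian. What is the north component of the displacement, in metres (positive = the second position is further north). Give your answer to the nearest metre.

Δφ = 69.80255° − 69.80000° = +0.00255°; Δλ = 33.08938° − 33.08300° = +0.00638°.
1° of latitude = 3600 × 30.92 = 111312 m.
ΔN = Δφ × 111312 = 283.8 m; ΔE = Δλ × 111312 × cos(69.80000°) = +0.00638 × 111312 × 0.345298 = 245.2 m.

ΔN = 284 m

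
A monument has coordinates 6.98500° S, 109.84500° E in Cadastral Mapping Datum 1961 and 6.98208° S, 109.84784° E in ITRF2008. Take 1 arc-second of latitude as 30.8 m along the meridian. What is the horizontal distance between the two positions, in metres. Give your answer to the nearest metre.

450 m

Δφ = -6.98208° − -6.98500° = +0.00292°; Δλ = 109.84784° − 109.84500° = +0.00284°.
1° of latitude = 3600 × 30.80 = 110880 m.
ΔN = Δφ × 110880 = 323.8 m; ΔE = Δλ × 110880 × cos(-6.98500°) = +0.00284 × 110880 × 0.992578 = 312.6 m.
Distance = √(ΔE² + ΔN²) = √(312.6² + 323.8²) = 450.0 m.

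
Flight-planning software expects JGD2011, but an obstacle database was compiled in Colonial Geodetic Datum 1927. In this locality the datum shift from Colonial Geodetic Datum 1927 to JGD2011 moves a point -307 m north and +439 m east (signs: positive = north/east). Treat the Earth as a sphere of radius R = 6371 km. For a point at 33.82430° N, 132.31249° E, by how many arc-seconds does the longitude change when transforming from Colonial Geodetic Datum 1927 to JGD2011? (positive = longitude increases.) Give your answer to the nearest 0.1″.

At latitude 33.82430°, cos φ = 0.830748.
One radian of longitude at latitude φ spans R cos φ, so Δλ = ΔE / (R cos φ) = 439.0 / (6371000 × 0.830748) = 8.2944e-05 rad = 17.109″.

Δλ = 17.1″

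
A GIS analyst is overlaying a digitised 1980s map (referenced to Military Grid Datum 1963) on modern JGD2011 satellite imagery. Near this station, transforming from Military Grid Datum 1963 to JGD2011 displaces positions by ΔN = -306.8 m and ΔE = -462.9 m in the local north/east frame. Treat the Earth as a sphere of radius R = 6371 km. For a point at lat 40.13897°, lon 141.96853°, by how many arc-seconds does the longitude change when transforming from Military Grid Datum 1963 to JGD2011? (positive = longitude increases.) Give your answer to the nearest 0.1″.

Δλ = -19.6″

At latitude 40.13897°, cos φ = 0.764483.
One radian of longitude at latitude φ spans R cos φ, so Δλ = ΔE / (R cos φ) = -462.9 / (6371000 × 0.764483) = -9.5041e-05 rad = -19.604″.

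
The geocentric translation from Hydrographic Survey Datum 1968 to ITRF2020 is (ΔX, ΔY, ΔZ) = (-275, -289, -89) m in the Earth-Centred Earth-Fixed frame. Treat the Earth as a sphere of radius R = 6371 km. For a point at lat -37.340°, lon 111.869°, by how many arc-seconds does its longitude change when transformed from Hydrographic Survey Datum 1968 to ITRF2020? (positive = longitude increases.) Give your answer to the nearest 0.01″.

Δλ = 14.78″

sin φ = -0.606544, cos φ = 0.795050, sin λ = 0.928038, cos λ = -0.372486.
East component: ΔE = −sin λ·ΔX + cos λ·ΔY = −(0.928038)(-275) + (-0.372486)(-289) = 362.86 m.
1° of latitude spans πR/180 = 111195 m; at latitude φ, 1° of longitude spans that × cos φ = 88405.6 m, so Δλ = 362.86 / 88405.6 × 3600 = 14.776″.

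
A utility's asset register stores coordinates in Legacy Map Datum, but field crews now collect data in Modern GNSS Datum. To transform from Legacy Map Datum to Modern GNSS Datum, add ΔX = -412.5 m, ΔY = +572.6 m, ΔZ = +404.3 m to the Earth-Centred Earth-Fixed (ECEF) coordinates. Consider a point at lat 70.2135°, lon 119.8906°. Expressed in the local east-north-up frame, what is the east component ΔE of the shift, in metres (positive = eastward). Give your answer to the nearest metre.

ΔE = 72 m

At φ = 70.2135°, λ = 119.8906°: sin φ = 0.940961, cos φ = 0.338516, sin λ = 0.866979, cos λ = -0.498346.
ΔE = −sin λ·ΔX + cos λ·ΔY = −(0.866979)·(-412.5) + (-0.498346)·(572.6) = 72.28 m.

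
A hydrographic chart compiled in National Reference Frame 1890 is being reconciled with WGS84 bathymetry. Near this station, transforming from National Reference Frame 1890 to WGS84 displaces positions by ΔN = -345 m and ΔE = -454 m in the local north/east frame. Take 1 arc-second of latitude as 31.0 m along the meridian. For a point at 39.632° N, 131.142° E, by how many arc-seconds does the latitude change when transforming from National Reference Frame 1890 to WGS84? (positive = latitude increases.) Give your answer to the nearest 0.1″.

Δφ = -11.1″

1″ of latitude = 31.00 m, so Δφ = -345.0 / 31.00 = -11.129″.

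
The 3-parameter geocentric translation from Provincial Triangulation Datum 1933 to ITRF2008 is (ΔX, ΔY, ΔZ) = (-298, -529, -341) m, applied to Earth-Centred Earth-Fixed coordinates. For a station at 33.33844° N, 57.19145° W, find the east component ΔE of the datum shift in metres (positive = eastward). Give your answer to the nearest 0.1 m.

The local east axis at (φ, λ) is (−sin λ, cos λ, 0), so ΔE = −sin(-57.19145°)·(-298) + cos(-57.19145°)·(-529) = -537.09 m.

ΔE = -537.1 m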